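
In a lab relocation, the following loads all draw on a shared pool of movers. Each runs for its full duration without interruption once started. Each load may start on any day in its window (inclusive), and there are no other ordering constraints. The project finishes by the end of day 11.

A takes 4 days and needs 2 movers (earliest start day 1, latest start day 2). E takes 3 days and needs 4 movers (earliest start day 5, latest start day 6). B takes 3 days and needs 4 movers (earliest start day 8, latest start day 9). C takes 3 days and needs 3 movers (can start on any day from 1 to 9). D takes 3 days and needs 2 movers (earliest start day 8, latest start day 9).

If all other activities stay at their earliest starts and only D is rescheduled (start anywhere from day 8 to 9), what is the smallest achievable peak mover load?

D@8: d1:5  d2:5  d3:5  d4:2  d5:4  d6:4  d7:4  d8:6  d9:6  d10:6  d11:0 → peak 6
D@9: d1:5  d2:5  d3:5  d4:2  d5:4  d6:4  d7:4  d8:4  d9:6  d10:6  d11:2 → peak 6
Best is D@8, peak 6.

6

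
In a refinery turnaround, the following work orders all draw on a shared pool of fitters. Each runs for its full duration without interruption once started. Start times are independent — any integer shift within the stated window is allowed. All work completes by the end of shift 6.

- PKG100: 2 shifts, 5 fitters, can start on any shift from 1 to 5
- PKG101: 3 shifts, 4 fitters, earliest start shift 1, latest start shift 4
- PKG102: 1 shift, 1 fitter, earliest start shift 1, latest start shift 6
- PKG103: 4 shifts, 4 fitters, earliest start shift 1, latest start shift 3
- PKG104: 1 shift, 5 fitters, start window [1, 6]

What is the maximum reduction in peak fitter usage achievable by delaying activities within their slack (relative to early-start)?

Early-start peak: s1:19  s2:13  s3:8  s4:4  s5:0  s6:0 ⇒ 19.
Leveled (PKG100@1, PKG101@1, PKG102@3, PKG103@3, PKG104@4): s1:9  s2:9  s3:9  s4:9  s5:4  s6:4 ⇒ 9.
Reduction 19 − 9 = 10.

10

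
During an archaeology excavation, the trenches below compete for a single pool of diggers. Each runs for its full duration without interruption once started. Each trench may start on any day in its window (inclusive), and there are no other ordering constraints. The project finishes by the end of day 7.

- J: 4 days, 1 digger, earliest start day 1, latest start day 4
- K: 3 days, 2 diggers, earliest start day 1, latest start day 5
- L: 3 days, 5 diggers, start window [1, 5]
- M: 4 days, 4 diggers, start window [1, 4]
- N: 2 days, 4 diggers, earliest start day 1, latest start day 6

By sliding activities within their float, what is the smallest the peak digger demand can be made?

Early-start (J@1, K@1, L@1, M@1, N@1) gives peak 16: d1:16  d2:16  d3:12  d4:5  d5:0  d6:0  d7:0.
Shift M→4, N→5.
Schedule J@1, K@1, L@1, M@4, N@5: d1:8  d2:8  d3:8  d4:5  d5:8  d6:8  d7:4 — peak 8.

8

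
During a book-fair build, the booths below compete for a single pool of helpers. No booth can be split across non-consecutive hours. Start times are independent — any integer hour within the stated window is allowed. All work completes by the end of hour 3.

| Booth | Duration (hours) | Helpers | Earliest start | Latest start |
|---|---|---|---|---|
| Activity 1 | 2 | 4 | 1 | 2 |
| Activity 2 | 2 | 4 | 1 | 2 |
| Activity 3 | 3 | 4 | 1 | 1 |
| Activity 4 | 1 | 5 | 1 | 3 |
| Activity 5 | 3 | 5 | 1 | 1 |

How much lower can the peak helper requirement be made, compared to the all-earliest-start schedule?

5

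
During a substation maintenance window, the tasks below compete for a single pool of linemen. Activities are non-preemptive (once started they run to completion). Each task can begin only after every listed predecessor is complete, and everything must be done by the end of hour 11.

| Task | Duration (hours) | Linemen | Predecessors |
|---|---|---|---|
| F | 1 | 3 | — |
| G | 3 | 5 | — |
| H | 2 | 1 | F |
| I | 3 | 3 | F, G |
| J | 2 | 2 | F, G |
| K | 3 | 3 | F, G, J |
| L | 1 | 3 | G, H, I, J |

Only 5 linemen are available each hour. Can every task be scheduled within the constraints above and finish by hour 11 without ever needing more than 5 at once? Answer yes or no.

yes

Schedule F@1, G@2, H@7, I@5, J@5, K@8, L@11: h1:3  h2:5  h3:5  h4:5  h5:5  h6:5  h7:4  h8:4  h9:3  h10:3  h11:3 — peak 5 ≤ 5.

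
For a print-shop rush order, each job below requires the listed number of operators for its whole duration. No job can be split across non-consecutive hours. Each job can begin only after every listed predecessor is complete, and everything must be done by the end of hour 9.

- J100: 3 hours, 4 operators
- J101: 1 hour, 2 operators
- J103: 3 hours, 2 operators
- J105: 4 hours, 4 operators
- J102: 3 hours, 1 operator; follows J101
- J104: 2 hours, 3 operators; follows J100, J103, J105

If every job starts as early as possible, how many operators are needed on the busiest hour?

12

Early-start schedule: J100@1, J101@1, J103@1, J105@1, J102@2, J104@5.
Load per hour: hour 1: 12, hour 2: 11, hour 3: 11, hour 4: 5, hour 5: 3, hour 6: 3, hour 7: 0, hour 8: 0, hour 9: 0.
Peak is 12.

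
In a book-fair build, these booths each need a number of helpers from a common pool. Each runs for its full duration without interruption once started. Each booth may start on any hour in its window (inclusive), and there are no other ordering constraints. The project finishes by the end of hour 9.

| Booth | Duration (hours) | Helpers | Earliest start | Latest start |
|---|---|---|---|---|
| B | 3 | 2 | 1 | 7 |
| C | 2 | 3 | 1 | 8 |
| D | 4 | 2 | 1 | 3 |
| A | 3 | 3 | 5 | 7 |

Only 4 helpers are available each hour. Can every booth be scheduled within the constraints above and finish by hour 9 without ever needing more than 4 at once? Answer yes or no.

Schedule B@1, C@5, D@1, A@7: h1:4  h2:4  h3:4  h4:2  h5:3  h6:3  h7:3  h8:3  h9:3 — peak 4 ≤ 4.

yes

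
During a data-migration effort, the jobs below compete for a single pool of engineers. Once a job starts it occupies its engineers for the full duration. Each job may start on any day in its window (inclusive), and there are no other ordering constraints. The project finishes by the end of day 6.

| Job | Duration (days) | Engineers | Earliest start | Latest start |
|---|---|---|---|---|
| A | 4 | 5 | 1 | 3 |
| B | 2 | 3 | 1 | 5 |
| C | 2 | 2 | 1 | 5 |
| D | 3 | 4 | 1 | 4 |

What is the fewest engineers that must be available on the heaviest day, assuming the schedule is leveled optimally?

Early-start (A@1, B@1, C@1, D@1) gives peak 14: d1:14  d2:14  d3:9  d4:5  d5:0  d6:0.
Shift C→5, D→3.
Schedule A@1, B@1, C@5, D@3: d1:8  d2:8  d3:9  d4:9  d5:6  d6:2 — peak 9.

9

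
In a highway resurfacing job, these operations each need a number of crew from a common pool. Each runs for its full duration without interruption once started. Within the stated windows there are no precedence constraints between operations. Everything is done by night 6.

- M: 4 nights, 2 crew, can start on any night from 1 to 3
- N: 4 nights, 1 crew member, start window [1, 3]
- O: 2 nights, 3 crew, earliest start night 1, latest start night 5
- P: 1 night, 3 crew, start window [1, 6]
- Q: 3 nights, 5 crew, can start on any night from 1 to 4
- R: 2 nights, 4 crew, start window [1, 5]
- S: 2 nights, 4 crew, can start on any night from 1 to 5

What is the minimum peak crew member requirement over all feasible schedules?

10

Early-start (M@1, N@1, O@1, P@1, Q@1, R@1, S@1) gives peak 22: n1:22  n2:19  n3:8  n4:3  n5:0  n6:0.
Shift Q→4, R→2, S→5.
Schedule M@1, N@1, O@1, P@1, Q@4, R@2, S@5: n1:9  n2:10  n3:7  n4:8  n5:9  n6:9 — peak 10.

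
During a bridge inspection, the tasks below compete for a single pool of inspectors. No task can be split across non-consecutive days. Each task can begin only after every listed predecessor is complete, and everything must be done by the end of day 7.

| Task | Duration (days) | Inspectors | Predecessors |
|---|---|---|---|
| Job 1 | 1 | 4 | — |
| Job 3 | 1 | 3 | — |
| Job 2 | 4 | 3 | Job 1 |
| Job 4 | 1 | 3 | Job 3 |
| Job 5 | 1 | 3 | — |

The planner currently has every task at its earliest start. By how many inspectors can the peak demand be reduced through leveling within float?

4

Early-start peak: d1:10  d2:6  d3:3  d4:3  d5:3  d6:0  d7:0 ⇒ 10.
Leveled (Job 1@1, Job 3@2, Job 2@2, Job 4@3, Job 5@4): d1:4  d2:6  d3:6  d4:6  d5:3  d6:0  d7:0 ⇒ 6.
Reduction 10 − 6 = 4.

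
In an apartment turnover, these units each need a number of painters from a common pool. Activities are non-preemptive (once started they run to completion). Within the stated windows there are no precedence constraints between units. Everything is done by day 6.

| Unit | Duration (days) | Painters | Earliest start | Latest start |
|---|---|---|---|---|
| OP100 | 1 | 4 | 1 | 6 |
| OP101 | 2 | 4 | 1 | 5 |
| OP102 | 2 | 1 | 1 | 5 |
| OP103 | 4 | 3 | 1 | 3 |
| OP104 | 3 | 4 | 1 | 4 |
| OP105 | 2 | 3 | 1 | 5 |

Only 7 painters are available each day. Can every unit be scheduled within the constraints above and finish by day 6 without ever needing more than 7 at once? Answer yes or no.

Total painter-days = 44; over 6 days the average is 44/6 > 7, so some day must exceed 7.

no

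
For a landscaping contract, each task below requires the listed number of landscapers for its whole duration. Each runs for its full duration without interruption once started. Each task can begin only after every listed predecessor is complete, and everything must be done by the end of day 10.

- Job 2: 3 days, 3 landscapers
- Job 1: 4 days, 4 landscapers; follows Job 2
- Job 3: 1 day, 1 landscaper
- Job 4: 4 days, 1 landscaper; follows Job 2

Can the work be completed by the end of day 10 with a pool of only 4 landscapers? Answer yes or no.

no

The minimum achievable peak is 5; 4 < 5, so no feasible schedule stays within the cap.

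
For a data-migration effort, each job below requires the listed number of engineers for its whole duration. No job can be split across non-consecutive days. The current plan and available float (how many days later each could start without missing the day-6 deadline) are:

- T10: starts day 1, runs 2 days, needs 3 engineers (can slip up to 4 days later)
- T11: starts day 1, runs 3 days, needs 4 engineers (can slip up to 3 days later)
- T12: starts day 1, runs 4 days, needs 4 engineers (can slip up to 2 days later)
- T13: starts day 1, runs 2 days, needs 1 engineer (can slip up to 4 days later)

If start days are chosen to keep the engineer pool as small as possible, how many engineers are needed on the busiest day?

8

Early-start (T10@1, T11@1, T12@1, T13@1) gives peak 12: d1:12  d2:12  d3:8  d4:4  d5:0  d6:0.
Shift T12→3.
Schedule T10@1, T11@1, T12@3, T13@1: d1:8  d2:8  d3:8  d4:4  d5:4  d6:4 — peak 8.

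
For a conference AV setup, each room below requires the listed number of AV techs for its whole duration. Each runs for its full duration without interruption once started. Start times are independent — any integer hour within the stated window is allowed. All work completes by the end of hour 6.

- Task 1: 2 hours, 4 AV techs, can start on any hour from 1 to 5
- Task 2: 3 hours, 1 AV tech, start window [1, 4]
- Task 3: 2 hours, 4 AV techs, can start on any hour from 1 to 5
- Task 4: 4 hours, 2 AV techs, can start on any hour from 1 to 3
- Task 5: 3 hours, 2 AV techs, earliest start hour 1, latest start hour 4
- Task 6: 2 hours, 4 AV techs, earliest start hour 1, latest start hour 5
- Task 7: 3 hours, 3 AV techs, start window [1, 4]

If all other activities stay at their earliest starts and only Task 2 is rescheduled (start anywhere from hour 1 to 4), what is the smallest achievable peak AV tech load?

19

Task 2@1: h1:20  h2:20  h3:8  h4:2  h5:0  h6:0 → peak 20
Task 2@2: h1:19  h2:20  h3:8  h4:3  h5:0  h6:0 → peak 20
Task 2@3: h1:19  h2:19  h3:8  h4:3  h5:1  h6:0 → peak 19
Task 2@4: h1:19  h2:19  h3:7  h4:3  h5:1  h6:1 → peak 19
Best is Task 2@3, peak 19.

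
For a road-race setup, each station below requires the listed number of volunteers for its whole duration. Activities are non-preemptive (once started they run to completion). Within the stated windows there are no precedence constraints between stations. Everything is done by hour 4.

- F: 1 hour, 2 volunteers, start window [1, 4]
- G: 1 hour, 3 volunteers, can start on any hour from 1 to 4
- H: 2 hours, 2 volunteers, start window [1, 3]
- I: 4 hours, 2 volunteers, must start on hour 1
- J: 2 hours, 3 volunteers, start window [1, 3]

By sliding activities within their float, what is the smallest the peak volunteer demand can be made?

7

Early-start (F@1, G@1, H@1, I@1, J@1) gives peak 12: h1:12  h2:7  h3:2  h4:2.
Shift H→2, J→2.
Schedule F@1, G@1, H@2, I@1, J@2: h1:7  h2:7  h3:7  h4:2 — peak 7.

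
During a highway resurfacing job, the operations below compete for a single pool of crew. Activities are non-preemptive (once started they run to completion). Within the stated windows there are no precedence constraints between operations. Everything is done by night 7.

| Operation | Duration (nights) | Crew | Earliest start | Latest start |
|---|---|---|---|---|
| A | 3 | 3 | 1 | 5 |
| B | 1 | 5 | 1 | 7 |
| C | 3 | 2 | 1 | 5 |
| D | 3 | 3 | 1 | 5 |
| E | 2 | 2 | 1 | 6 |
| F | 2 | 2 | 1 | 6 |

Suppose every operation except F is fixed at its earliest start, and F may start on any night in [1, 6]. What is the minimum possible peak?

F@1: n1:17  n2:12  n3:8  n4:0  n5:0  n6:0  n7:0 → peak 17
F@2: n1:15  n2:12  n3:10  n4:0  n5:0  n6:0  n7:0 → peak 15
F@3: n1:15  n2:10  n3:10  n4:2  n5:0  n6:0  n7:0 → peak 15
F@4: n1:15  n2:10  n3:8  n4:2  n5:2  n6:0  n7:0 → peak 15
F@5: n1:15  n2:10  n3:8  n4:0  n5:2  n6:2  n7:0 → peak 15
F@6: n1:15  n2:10  n3:8  n4:0  n5:0  n6:2  n7:2 → peak 15
Best is F@2, peak 15.

15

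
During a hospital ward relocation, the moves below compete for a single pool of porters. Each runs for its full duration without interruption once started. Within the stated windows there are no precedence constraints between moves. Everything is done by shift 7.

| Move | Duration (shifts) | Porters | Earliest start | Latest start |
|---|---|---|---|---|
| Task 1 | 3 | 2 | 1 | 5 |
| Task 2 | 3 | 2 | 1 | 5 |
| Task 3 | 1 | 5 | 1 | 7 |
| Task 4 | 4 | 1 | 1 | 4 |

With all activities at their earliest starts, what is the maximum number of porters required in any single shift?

Early-start schedule: Task 1@1, Task 2@1, Task 3@1, Task 4@1.
Load per shift: shift 1: 10, shift 2: 5, shift 3: 5, shift 4: 1, shift 5: 0, shift 6: 0, shift 7: 0.
Peak is 10.

10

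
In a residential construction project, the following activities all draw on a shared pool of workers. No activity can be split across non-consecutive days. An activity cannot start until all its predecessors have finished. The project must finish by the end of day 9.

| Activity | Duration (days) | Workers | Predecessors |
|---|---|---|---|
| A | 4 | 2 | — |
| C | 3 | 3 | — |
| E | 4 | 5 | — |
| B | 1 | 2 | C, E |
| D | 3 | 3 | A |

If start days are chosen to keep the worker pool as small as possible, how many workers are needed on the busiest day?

7

Early-start (A@1, C@1, E@1, B@5, D@5) gives peak 10: d1:10  d2:10  d3:10  d4:7  d5:5  d6:3  d7:3  d8:0  d9:0.
Shift C→5, B→8.
Schedule A@1, C@5, E@1, B@8, D@5: d1:7  d2:7  d3:7  d4:7  d5:6  d6:6  d7:6  d8:2  d9:0 — peak 7.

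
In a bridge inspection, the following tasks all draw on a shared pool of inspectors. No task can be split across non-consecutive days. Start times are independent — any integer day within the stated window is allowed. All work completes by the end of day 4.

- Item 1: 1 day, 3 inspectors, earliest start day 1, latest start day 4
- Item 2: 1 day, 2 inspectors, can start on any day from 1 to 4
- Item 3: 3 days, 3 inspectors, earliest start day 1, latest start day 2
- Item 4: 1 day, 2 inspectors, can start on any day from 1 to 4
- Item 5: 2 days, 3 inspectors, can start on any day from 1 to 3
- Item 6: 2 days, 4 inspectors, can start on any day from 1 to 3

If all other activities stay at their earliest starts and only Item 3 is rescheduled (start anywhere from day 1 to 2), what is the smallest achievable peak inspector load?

14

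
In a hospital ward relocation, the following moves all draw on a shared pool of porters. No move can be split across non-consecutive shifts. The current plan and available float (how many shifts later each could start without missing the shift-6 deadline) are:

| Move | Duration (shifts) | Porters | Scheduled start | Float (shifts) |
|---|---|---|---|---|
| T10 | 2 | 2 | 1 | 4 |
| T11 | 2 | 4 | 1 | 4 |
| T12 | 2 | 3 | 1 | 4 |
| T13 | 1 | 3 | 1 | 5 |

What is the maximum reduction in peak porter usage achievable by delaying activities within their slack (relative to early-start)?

Early-start peak: s1:12  s2:9  s3:0  s4:0  s5:0  s6:0 ⇒ 12.
Leveled (T10@1, T11@3, T12@1, T13@5): s1:5  s2:5  s3:4  s4:4  s5:3  s6:0 ⇒ 5.
Reduction 12 − 5 = 7.

7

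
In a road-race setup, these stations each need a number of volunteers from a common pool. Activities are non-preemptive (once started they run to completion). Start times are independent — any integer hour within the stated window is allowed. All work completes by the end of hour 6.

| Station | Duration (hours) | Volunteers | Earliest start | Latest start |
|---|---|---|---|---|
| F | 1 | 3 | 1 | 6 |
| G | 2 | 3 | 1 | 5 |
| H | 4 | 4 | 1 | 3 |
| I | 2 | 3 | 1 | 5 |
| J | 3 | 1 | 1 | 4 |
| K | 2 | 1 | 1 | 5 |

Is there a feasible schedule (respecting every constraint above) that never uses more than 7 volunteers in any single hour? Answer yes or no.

Schedule F@1, G@1, H@3, I@2, J@4, K@1: h1:7  h2:7  h3:7  h4:5  h5:5  h6:5 — peak 7 ≤ 7.

yes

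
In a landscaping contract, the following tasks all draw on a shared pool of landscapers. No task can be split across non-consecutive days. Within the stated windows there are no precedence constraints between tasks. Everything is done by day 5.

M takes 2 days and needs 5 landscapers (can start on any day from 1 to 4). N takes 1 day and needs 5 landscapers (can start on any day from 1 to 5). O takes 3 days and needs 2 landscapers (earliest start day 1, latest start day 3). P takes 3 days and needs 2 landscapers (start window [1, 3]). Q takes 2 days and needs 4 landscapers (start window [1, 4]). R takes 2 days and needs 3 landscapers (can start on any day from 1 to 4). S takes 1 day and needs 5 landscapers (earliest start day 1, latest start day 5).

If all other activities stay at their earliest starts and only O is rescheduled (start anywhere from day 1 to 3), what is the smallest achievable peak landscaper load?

24

O@1: d1:26  d2:16  d3:4  d4:0  d5:0 → peak 26
O@2: d1:24  d2:16  d3:4  d4:2  d5:0 → peak 24
O@3: d1:24  d2:14  d3:4  d4:2  d5:2 → peak 24
Best is O@2, peak 24.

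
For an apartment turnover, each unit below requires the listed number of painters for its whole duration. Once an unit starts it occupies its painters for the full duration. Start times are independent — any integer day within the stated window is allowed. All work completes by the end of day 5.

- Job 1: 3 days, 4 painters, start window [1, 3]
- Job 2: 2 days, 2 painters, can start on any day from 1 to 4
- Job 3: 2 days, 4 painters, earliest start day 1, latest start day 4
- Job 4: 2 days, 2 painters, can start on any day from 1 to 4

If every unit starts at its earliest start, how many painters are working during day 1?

12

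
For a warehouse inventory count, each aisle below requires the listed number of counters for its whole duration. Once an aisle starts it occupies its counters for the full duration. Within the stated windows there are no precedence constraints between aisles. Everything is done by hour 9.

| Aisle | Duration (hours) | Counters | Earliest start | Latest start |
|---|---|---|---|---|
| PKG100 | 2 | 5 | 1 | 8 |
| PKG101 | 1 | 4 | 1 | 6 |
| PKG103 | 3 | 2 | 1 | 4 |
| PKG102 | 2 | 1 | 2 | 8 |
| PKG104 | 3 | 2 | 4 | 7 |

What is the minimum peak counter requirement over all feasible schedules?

5

Early-start (PKG100@1, PKG101@1, PKG103@1, PKG102@2, PKG104@4) gives peak 11: h1:11  h2:8  h3:3  h4:2  h5:2  h6:2  h7:0  h8:0  h9:0.
Shift PKG101→3, PKG103→4, PKG102→3.
Schedule PKG100@1, PKG101@3, PKG103@4, PKG102@3, PKG104@4: h1:5  h2:5  h3:5  h4:5  h5:4  h6:4  h7:0  h8:0  h9:0 — peak 5.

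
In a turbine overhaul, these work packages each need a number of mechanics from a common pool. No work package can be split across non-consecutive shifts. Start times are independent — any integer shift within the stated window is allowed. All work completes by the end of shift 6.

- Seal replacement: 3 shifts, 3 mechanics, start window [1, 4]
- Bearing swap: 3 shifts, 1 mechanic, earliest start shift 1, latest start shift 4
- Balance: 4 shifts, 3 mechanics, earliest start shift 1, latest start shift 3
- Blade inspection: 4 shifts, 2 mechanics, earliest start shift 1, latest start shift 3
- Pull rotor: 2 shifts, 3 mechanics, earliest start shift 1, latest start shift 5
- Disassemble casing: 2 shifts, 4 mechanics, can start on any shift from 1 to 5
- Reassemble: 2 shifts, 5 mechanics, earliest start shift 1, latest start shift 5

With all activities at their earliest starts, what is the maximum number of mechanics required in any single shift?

Early-start schedule: Seal replacement@1, Bearing swap@1, Balance@1, Blade inspection@1, Pull rotor@1, Disassemble casing@1, Reassemble@1.
Load per shift: shift 1: 21, shift 2: 21, shift 3: 9, shift 4: 5, shift 5: 0, shift 6: 0.
Peak is 21.

21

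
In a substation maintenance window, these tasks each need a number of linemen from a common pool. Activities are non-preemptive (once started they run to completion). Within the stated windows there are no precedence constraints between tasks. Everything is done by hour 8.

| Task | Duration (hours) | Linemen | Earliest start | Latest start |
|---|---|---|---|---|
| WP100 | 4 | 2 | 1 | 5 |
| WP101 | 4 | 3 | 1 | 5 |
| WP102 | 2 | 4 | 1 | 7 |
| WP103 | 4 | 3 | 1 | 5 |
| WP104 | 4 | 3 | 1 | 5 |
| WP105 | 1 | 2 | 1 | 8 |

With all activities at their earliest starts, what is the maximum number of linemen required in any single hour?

17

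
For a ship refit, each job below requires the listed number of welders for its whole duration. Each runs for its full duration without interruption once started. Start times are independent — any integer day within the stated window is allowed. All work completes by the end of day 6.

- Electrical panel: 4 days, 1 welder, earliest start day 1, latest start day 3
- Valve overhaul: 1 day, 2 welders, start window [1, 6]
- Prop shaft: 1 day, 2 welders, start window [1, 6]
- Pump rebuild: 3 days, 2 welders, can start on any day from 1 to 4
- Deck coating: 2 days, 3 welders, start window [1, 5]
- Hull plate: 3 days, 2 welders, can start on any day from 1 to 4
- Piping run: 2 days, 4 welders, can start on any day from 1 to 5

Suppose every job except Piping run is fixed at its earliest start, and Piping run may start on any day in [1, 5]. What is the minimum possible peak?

12

Piping run@1: d1:16  d2:12  d3:5  d4:1  d5:0  d6:0 → peak 16
Piping run@2: d1:12  d2:12  d3:9  d4:1  d5:0  d6:0 → peak 12
Piping run@3: d1:12  d2:8  d3:9  d4:5  d5:0  d6:0 → peak 12
Piping run@4: d1:12  d2:8  d3:5  d4:5  d5:4  d6:0 → peak 12
Piping run@5: d1:12  d2:8  d3:5  d4:1  d5:4  d6:4 → peak 12
Best is Piping run@2, peak 12.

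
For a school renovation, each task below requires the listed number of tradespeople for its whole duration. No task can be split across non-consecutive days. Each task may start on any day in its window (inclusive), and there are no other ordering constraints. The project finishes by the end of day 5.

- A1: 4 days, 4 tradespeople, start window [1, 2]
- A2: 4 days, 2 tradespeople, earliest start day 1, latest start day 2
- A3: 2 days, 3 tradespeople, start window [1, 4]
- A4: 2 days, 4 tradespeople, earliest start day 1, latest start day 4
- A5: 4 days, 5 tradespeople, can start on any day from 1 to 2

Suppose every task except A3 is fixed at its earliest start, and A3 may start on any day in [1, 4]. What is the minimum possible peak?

15

A3@1: d1:18  d2:18  d3:11  d4:11  d5:0 → peak 18
A3@2: d1:15  d2:18  d3:14  d4:11  d5:0 → peak 18
A3@3: d1:15  d2:15  d3:14  d4:14  d5:0 → peak 15
A3@4: d1:15  d2:15  d3:11  d4:14  d5:3 → peak 15
Best is A3@3, peak 15.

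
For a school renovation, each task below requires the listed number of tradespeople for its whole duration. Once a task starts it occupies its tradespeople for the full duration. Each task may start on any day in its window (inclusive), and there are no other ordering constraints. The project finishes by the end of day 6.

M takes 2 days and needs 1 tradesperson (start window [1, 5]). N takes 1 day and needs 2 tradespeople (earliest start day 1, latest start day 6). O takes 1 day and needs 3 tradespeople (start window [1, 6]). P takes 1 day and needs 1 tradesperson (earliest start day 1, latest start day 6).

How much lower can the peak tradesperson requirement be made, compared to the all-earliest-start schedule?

4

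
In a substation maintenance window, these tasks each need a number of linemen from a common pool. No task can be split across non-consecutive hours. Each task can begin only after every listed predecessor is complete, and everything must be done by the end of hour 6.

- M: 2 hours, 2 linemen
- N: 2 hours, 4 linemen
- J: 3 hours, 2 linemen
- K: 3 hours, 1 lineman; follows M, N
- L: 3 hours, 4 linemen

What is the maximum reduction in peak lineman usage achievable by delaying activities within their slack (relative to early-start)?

5

Early-start peak: h1:12  h2:12  h3:7  h4:1  h5:1  h6:0 ⇒ 12.
Leveled (M@1, N@1, J@3, K@3, L@3): h1:6  h2:6  h3:7  h4:7  h5:7  h6:0 ⇒ 7.
Reduction 12 − 7 = 5.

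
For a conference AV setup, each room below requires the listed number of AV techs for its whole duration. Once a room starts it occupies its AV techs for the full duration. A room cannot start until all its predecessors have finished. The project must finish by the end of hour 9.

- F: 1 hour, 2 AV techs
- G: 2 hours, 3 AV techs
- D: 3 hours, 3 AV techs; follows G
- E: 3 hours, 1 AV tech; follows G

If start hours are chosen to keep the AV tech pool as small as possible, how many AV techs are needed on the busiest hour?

3

Early-start (F@1, G@1, D@3, E@3) gives peak 5: h1:5  h2:3  h3:4  h4:4  h5:4  h6:0  h7:0  h8:0  h9:0.
Shift G→2, D→4, E→7.
Schedule F@1, G@2, D@4, E@7: h1:2  h2:3  h3:3  h4:3  h5:3  h6:3  h7:1  h8:1  h9:1 — peak 3.
Total AV tech-hours = 20 over 9 hours ⇒ peak ≥ ⌈20/9⌉ = 3, so 3 is optimal.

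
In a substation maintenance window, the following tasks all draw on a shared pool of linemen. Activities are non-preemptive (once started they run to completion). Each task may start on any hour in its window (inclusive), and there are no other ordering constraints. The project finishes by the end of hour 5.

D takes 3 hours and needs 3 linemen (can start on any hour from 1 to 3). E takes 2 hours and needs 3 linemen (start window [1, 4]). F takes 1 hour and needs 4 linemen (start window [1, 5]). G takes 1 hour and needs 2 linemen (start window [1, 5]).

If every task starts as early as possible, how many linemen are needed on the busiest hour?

Early-start schedule: D@1, E@1, F@1, G@1.
Load per hour: hour 1: 12, hour 2: 6, hour 3: 3, hour 4: 0, hour 5: 0.
Peak is 12.

12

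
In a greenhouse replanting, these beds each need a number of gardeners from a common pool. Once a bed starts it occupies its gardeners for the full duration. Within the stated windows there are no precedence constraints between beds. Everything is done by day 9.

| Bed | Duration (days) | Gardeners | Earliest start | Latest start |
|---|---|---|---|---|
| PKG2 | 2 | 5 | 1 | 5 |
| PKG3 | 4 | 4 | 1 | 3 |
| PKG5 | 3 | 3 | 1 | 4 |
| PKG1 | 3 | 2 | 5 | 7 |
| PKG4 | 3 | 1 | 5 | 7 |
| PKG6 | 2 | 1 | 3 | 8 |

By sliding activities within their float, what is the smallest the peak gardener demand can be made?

7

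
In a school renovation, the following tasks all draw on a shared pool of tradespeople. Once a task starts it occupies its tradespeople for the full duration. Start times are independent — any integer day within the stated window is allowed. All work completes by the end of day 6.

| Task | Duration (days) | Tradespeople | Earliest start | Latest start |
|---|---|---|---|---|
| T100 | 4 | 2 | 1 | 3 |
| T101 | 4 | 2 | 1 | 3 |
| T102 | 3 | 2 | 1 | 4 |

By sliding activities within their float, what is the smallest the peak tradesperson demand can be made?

Schedule T100@1, T101@1, T102@1: d1:6  d2:6  d3:6  d4:4  d5:0  d6:0 — peak 6.

6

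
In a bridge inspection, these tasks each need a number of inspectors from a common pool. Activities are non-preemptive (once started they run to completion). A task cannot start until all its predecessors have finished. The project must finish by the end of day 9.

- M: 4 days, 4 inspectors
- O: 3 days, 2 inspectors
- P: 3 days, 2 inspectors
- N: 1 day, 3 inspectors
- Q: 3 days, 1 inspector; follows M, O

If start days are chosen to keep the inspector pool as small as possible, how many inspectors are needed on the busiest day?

6

Early-start (M@1, O@1, P@1, N@1, Q@5) gives peak 11: d1:11  d2:8  d3:8  d4:4  d5:1  d6:1  d7:1  d8:0  d9:0.
Shift P→4, N→5.
Schedule M@1, O@1, P@4, N@5, Q@5: d1:6  d2:6  d3:6  d4:6  d5:6  d6:3  d7:1  d8:0  d9:0 — peak 6.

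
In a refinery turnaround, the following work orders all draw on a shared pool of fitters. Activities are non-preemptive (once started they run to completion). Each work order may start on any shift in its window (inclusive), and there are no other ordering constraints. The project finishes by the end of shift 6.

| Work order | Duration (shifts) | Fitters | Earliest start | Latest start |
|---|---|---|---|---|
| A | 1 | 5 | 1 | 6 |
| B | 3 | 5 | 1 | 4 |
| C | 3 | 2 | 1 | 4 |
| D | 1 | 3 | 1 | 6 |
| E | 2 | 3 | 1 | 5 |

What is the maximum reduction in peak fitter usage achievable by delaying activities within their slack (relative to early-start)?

Early-start peak: s1:18  s2:10  s3:7  s4:0  s5:0  s6:0 ⇒ 18.
Leveled (A@1, B@2, C@1, D@5, E@5): s1:7  s2:7  s3:7  s4:5  s5:6  s6:3 ⇒ 7.
Reduction 18 − 7 = 11.

11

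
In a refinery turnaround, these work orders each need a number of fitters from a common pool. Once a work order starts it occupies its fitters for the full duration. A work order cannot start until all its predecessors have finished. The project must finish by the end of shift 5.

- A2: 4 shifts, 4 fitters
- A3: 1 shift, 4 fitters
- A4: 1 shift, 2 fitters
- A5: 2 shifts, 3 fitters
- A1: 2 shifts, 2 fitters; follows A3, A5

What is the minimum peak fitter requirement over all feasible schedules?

7

Early-start (A2@1, A3@1, A4@1, A5@1, A1@3) gives peak 13: s1:13  s2:7  s3:6  s4:6  s5:0.
Shift A2→2, A5→2, A1→4.
Schedule A2@2, A3@1, A4@1, A5@2, A1@4: s1:6  s2:7  s3:7  s4:6  s5:6 — peak 7.
Total fitter-shifts = 32 over 5 shifts ⇒ peak ≥ ⌈32/5⌉ = 7, so 7 is optimal.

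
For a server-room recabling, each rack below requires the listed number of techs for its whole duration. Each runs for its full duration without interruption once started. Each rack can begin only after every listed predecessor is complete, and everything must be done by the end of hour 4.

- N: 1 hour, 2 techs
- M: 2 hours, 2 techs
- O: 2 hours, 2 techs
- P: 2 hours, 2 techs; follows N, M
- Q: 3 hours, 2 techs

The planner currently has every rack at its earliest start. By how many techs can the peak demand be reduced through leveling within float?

2

Early-start peak: h1:8  h2:6  h3:4  h4:2 ⇒ 8.
Leveled (N@1, M@1, O@1, P@3, Q@2): h1:6  h2:6  h3:4  h4:4 ⇒ 6.
Reduction 8 − 6 = 2.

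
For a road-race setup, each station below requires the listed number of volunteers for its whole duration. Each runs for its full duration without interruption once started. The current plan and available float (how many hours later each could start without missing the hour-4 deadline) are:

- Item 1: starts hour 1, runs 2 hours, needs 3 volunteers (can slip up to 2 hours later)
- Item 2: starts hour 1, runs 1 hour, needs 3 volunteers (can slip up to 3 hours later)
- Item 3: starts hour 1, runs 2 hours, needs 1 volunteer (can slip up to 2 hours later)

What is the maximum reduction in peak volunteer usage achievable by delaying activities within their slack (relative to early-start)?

Early-start peak: h1:7  h2:4  h3:0  h4:0 ⇒ 7.
Leveled (Item 1@1, Item 2@3, Item 3@1): h1:4  h2:4  h3:3  h4:0 ⇒ 4.
Reduction 7 − 4 = 3.

3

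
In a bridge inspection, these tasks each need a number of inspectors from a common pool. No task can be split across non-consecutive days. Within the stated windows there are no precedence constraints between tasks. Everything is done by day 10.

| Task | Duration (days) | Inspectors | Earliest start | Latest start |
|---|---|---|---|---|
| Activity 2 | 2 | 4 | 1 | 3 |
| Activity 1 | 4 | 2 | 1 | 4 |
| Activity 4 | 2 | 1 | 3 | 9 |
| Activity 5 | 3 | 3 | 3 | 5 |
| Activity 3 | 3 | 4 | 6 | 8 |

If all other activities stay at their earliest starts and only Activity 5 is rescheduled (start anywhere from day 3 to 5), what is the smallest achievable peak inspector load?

6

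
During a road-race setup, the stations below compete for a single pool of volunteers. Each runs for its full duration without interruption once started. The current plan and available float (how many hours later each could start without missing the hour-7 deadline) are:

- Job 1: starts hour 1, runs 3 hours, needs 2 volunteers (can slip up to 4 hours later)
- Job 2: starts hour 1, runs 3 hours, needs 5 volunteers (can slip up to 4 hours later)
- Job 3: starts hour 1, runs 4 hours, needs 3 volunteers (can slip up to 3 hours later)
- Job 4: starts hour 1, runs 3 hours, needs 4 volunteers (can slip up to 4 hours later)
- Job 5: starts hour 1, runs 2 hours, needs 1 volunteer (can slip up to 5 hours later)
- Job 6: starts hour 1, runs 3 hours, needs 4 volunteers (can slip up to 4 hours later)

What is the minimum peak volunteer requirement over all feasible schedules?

Early-start (Job 1@1, Job 2@1, Job 3@1, Job 4@1, Job 5@1, Job 6@1) gives peak 19: h1:19  h2:19  h3:18  h4:3  h5:0  h6:0  h7:0.
Shift Job 4→4, Job 5→4, Job 6→5.
Schedule Job 1@1, Job 2@1, Job 3@1, Job 4@4, Job 5@4, Job 6@5: h1:10  h2:10  h3:10  h4:8  h5:9  h6:8  h7:4 — peak 10.

10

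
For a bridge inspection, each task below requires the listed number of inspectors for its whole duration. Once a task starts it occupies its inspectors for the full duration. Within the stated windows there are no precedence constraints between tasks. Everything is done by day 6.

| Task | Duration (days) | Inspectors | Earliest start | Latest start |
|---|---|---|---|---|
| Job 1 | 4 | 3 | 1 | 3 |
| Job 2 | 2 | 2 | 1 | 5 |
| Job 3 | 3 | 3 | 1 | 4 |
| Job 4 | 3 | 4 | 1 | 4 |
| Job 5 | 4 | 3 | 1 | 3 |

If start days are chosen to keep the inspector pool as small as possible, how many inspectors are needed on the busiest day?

Early-start (Job 1@1, Job 2@1, Job 3@1, Job 4@1, Job 5@1) gives peak 15: d1:15  d2:15  d3:13  d4:6  d5:0  d6:0.
Shift Job 4→4, Job 5→3.
Schedule Job 1@1, Job 2@1, Job 3@1, Job 4@4, Job 5@3: d1:8  d2:8  d3:9  d4:10  d5:7  d6:7 — peak 10.

10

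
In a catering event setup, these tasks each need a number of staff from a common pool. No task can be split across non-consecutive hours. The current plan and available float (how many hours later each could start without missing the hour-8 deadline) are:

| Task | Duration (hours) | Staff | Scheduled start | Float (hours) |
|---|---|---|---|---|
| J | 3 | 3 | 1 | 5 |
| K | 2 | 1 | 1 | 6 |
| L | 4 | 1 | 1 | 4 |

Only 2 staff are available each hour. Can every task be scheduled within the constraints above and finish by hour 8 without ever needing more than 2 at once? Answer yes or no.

The minimum achievable peak is 3; 2 < 3, so no feasible schedule stays within the cap.

no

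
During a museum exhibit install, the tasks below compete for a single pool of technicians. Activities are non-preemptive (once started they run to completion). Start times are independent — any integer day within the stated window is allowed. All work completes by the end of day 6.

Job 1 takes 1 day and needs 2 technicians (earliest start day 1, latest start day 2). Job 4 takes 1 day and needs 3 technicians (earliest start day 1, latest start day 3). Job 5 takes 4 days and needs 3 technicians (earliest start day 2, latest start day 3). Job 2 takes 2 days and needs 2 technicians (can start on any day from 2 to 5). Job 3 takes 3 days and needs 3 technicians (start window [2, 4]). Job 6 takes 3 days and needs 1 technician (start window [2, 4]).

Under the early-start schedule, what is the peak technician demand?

Early-start schedule: Job 1@1, Job 4@1, Job 5@2, Job 2@2, Job 3@2, Job 6@2.
Load per day: day 1: 5, day 2: 9, day 3: 9, day 4: 7, day 5: 3, day 6: 0.
Peak is 9.

9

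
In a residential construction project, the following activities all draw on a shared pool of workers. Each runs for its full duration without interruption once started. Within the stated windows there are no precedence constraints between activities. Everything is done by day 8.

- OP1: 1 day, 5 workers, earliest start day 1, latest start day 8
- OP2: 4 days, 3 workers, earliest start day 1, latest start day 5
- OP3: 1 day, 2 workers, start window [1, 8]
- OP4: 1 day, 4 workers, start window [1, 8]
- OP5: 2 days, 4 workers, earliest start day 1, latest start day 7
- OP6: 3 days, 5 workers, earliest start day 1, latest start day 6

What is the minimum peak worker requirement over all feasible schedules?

Early-start (OP1@1, OP2@1, OP3@1, OP4@1, OP5@1, OP6@1) gives peak 23: d1:23  d2:12  d3:8  d4:3  d5:0  d6:0  d7:0  d8:0.
Shift OP2→2, OP4→2, OP5→3, OP6→6.
Schedule OP1@1, OP2@2, OP3@1, OP4@2, OP5@3, OP6@6: d1:7  d2:7  d3:7  d4:7  d5:3  d6:5  d7:5  d8:5 — peak 7.

7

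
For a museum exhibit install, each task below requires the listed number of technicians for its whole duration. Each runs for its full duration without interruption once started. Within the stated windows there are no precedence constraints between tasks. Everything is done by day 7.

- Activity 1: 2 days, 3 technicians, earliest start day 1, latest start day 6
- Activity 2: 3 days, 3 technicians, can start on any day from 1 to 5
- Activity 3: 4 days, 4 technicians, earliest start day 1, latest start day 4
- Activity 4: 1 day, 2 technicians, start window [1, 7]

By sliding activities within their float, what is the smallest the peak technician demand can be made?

6

Early-start (Activity 1@1, Activity 2@1, Activity 3@1, Activity 4@1) gives peak 12: d1:12  d2:10  d3:7  d4:4  d5:0  d6:0  d7:0.
Shift Activity 3→4, Activity 4→3.
Schedule Activity 1@1, Activity 2@1, Activity 3@4, Activity 4@3: d1:6  d2:6  d3:5  d4:4  d5:4  d6:4  d7:4 — peak 6.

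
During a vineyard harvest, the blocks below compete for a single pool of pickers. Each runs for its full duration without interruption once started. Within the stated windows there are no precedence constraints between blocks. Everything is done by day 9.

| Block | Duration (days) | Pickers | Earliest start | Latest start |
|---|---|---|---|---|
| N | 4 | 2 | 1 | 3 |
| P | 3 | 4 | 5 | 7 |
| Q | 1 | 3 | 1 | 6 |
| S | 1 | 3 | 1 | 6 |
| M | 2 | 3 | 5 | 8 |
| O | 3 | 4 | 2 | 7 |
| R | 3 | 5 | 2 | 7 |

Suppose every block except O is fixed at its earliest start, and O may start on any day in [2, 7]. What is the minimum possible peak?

O@2: d1:8  d2:11  d3:11  d4:11  d5:7  d6:7  d7:4  d8:0  d9:0 → peak 11
O@3: d1:8  d2:7  d3:11  d4:11  d5:11  d6:7  d7:4  d8:0  d9:0 → peak 11
O@4: d1:8  d2:7  d3:7  d4:11  d5:11  d6:11  d7:4  d8:0  d9:0 → peak 11
O@5: d1:8  d2:7  d3:7  d4:7  d5:11  d6:11  d7:8  d8:0  d9:0 → peak 11
O@6: d1:8  d2:7  d3:7  d4:7  d5:7  d6:11  d7:8  d8:4  d9:0 → peak 11
O@7: d1:8  d2:7  d3:7  d4:7  d5:7  d6:7  d7:8  d8:4  d9:4 → peak 8
Best is O@7, peak 8.

8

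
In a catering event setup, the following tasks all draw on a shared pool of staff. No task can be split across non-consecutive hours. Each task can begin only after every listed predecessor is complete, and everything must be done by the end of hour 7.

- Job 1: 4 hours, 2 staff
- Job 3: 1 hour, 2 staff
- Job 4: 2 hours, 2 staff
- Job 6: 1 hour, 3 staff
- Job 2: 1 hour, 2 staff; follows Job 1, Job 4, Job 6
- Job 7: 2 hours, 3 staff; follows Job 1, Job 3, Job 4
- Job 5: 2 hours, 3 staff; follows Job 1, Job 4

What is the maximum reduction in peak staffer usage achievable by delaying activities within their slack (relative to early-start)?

3

Early-start peak: h1:9  h2:4  h3:2  h4:2  h5:8  h6:6  h7:0 ⇒ 9.
Leveled (Job 1@1, Job 3@1, Job 4@1, Job 6@3, Job 2@5, Job 7@5, Job 5@6): h1:6  h2:4  h3:5  h4:2  h5:5  h6:6  h7:3 ⇒ 6.
Reduction 9 − 6 = 3.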